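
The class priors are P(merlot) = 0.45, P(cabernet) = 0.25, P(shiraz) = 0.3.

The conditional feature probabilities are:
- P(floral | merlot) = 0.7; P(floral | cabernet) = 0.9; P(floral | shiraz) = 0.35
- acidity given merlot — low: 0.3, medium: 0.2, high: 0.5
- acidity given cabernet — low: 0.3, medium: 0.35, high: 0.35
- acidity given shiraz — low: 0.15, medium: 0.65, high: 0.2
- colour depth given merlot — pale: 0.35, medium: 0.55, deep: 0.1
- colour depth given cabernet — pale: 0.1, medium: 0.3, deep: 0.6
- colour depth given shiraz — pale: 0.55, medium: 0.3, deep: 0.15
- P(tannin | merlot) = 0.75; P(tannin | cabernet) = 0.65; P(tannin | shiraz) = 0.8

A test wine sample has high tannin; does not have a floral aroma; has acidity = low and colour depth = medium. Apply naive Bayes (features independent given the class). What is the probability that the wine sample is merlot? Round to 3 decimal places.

0.663

merlot: 0.45 × (1−0.7) × 0.3 × 0.55 × 0.75 = 0.01670625
cabernet: 0.25 × (1−0.9) × 0.3 × 0.3 × 0.65 = 0.0014625
shiraz: 0.3 × (1−0.35) × 0.15 × 0.3 × 0.8 = 0.00702
P(merlot | x) = 0.01670625 / 0.02518875 ≈ 0.663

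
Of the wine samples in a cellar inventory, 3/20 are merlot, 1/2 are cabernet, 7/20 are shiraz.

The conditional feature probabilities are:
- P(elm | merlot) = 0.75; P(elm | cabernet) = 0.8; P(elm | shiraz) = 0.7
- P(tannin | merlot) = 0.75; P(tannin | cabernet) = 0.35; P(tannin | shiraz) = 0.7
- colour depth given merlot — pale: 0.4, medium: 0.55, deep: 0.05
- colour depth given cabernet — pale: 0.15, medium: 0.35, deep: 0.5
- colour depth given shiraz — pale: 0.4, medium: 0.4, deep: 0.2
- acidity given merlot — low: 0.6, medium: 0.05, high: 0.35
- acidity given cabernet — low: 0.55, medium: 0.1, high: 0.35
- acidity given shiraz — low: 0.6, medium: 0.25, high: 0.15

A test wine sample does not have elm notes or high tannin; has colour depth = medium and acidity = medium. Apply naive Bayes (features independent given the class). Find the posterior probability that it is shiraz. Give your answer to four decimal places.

merlot: 0.15 × (1−0.75) × (1−0.75) × 0.55 × 0.05 = 0.0002578125
cabernet: 0.5 × (1−0.8) × (1−0.35) × 0.35 × 0.1 = 0.002275
shiraz: 0.35 × (1−0.7) × (1−0.7) × 0.4 × 0.25 = 0.00315
P(shiraz | x) = 0.00315 / 0.0056828125 ≈ 0.5543

0.5543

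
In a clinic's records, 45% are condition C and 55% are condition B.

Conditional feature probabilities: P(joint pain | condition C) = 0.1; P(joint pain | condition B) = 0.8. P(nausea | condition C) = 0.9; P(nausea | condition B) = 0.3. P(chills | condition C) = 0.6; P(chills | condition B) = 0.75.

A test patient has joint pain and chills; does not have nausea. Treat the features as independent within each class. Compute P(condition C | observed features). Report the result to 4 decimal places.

0.0116

condition C: 0.45 × 0.1 × (1−0.9) × 0.6 = 0.0027
condition B: 0.55 × 0.8 × (1−0.3) × 0.75 = 0.231
P(condition C | x) = 0.0027 / 0.2337 ≈ 0.0116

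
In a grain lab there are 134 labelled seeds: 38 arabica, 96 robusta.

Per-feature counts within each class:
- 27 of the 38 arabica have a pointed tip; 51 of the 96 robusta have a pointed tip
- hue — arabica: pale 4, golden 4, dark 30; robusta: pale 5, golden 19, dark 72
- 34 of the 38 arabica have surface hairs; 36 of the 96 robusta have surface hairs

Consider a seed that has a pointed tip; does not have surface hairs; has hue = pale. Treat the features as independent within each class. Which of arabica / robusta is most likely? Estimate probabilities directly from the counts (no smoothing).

arabica: (38/134) × (27/38) × (4/38) × (4/38) ≈ 0.0022326
robusta: (96/134) × (51/96) × (5/96) × (60/96) ≈ 0.0123892
Highest score → robusta.

robusta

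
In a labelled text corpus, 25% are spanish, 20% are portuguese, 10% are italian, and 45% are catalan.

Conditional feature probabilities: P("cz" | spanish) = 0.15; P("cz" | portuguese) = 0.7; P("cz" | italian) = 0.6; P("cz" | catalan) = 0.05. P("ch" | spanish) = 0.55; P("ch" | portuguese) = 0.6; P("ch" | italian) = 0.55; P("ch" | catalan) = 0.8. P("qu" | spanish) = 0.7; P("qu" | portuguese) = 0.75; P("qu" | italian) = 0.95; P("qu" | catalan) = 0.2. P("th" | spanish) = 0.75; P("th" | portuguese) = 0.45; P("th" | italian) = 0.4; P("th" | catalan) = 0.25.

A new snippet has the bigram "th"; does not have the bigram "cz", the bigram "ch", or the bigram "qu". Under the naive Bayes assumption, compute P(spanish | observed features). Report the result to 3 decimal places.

spanish: 0.25 × (1−0.15) × (1−0.55) × (1−0.7) × 0.75 = 0.021515625
portuguese: 0.2 × (1−0.7) × (1−0.6) × (1−0.75) × 0.45 = 0.0027
italian: 0.1 × (1−0.6) × (1−0.55) × (1−0.95) × 0.4 = 0.00036
catalan: 0.45 × (1−0.05) × (1−0.8) × (1−0.2) × 0.25 = 0.0171
P(spanish | x) = 0.021515625 / 0.041675625 ≈ 0.516

0.516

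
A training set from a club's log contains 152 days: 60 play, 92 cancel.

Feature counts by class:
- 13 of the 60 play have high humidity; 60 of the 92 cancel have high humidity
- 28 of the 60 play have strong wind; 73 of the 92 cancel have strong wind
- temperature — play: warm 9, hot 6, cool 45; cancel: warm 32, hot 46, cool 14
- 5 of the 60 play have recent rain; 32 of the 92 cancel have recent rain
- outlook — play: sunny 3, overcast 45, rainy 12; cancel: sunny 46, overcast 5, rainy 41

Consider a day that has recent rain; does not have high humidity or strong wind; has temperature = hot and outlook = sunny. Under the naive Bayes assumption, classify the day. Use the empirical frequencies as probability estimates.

cancel

play: (60/152) × (47/60) × (32/60) × (6/60) × (5/60) × (3/60) ≈ 0.0000687135
cancel: (92/152) × (32/92) × (19/92) × (46/92) × (32/92) × (46/92) ≈ 0.00378072
Highest score → cancel.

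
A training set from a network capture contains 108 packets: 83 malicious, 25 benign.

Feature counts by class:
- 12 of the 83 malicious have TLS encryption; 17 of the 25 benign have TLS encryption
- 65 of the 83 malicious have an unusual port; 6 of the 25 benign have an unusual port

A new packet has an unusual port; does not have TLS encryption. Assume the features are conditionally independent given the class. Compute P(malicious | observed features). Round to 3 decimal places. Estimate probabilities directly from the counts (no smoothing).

malicious: (83/108) × (71/83) × (65/83) ≈ 0.514837
benign: (25/108) × (8/25) × (6/25) ≈ 0.0177778
P(malicious | x) = 0.514837 / 0.5326148 ≈ 0.967

0.967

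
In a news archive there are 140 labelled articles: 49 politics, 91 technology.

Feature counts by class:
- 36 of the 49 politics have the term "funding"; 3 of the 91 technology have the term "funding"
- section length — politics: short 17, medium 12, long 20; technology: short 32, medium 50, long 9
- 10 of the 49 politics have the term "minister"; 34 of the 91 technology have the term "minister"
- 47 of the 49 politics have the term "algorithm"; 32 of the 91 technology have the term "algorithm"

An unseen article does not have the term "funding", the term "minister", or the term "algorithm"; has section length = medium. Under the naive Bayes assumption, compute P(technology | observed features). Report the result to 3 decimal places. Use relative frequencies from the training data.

politics: (49/140) × (13/49) × (12/49) × (39/49) × (2/49) ≈ 0.000738759
technology: (91/140) × (88/91) × (50/91) × (57/91) × (59/91) ≈ 0.140258
P(technology | x) = 0.140258 / 0.140996759 ≈ 0.995

0.995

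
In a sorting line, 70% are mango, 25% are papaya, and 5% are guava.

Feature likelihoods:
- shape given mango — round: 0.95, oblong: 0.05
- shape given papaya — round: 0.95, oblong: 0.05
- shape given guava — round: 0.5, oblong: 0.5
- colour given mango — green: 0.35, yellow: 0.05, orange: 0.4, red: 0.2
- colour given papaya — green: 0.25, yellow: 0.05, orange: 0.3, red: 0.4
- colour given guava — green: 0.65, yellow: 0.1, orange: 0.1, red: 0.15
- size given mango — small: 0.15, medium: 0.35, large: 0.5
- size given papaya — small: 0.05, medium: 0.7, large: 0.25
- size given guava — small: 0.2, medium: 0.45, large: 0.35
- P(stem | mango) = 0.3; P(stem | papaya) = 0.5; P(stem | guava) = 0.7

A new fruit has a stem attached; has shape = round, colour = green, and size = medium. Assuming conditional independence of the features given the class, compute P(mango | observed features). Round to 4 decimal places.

0.4855

mango: 0.7 × 0.95 × 0.35 × 0.35 × 0.3 = 0.02443875
papaya: 0.25 × 0.95 × 0.25 × 0.7 × 0.5 = 0.02078125
guava: 0.05 × 0.5 × 0.65 × 0.45 × 0.7 = 0.00511875
P(mango | x) = 0.02443875 / 0.05033875 ≈ 0.4855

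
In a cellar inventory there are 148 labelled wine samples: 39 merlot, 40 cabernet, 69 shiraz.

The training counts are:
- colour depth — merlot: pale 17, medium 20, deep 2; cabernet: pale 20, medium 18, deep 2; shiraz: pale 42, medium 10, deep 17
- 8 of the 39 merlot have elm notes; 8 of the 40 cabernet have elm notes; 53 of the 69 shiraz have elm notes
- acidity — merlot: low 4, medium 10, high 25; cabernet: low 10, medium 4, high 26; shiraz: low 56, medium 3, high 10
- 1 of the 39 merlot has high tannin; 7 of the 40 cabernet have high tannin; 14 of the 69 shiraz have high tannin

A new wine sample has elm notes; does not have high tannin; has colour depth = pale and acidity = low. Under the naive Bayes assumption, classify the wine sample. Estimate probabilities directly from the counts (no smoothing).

merlot: (39/148) × (17/39) × (8/39) × (4/39) × (38/39) ≈ 0.00235465
cabernet: (40/148) × (20/40) × (8/40) × (10/40) × (33/40) ≈ 0.00557432
shiraz: (69/148) × (42/69) × (53/69) × (56/69) × (55/69) ≈ 0.141016
Highest score → shiraz.

shiraz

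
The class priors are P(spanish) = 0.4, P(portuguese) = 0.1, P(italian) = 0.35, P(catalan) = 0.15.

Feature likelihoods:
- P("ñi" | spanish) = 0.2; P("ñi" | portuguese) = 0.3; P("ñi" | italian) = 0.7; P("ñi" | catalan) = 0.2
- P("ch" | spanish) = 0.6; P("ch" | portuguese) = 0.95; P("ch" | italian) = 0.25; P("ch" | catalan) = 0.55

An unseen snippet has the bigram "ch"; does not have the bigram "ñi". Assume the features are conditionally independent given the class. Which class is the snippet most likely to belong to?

spanish: 0.4 × (1−0.2) × 0.6 = 0.192
portuguese: 0.1 × (1−0.3) × 0.95 = 0.0665
italian: 0.35 × (1−0.7) × 0.25 = 0.02625
catalan: 0.15 × (1−0.2) × 0.55 = 0.066
Highest score → spanish.

spanish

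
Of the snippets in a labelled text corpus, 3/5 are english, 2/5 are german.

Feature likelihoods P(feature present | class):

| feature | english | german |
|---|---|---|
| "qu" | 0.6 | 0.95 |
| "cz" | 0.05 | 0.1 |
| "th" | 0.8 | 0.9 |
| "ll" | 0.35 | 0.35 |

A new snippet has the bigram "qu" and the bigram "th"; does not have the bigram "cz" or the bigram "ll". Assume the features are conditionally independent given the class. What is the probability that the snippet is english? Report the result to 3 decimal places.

english: 0.6 × 0.6 × (1−0.05) × 0.8 × (1−0.35) = 0.17784
german: 0.4 × 0.95 × (1−0.1) × 0.9 × (1−0.35) = 0.20007
P(english | x) = 0.17784 / 0.37791 ≈ 0.471

0.471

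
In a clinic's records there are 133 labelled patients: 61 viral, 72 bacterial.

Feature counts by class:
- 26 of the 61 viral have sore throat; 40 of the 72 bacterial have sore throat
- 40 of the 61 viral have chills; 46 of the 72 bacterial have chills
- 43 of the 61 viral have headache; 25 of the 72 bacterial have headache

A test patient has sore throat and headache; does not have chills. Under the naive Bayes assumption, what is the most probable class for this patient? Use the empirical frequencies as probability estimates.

viral

viral: (61/133) × (26/61) × (21/61) × (43/61) ≈ 0.0474406
bacterial: (72/133) × (40/72) × (26/72) × (25/72) ≈ 0.03771
Highest score → viral.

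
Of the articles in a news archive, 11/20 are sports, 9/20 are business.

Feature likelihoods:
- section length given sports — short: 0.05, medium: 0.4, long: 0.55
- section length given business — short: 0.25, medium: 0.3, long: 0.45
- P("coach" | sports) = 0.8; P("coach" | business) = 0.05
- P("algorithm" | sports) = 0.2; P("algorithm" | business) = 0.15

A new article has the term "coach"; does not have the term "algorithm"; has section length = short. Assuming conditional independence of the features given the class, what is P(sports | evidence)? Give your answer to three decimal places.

0.786

sports: 0.55 × 0.05 × 0.8 × (1−0.2) = 0.0176
business: 0.45 × 0.25 × 0.05 × (1−0.15) = 0.00478125
P(sports | x) = 0.0176 / 0.02238125 ≈ 0.786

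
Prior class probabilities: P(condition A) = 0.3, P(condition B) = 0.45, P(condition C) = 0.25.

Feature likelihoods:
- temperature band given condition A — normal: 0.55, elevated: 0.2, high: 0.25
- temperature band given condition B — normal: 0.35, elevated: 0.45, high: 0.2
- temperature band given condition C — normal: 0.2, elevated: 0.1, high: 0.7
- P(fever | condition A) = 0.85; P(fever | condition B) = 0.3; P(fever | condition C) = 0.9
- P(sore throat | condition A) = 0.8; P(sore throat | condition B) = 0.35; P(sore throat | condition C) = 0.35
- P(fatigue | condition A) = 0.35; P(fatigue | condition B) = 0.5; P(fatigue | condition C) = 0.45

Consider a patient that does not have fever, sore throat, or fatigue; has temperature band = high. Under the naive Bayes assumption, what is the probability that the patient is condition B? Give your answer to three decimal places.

0.726

condition A: 0.3 × 0.25 × (1−0.85) × (1−0.8) × (1−0.35) = 0.0014625
condition B: 0.45 × 0.2 × (1−0.3) × (1−0.35) × (1−0.5) = 0.020475
condition C: 0.25 × 0.7 × (1−0.9) × (1−0.35) × (1−0.45) = 0.00625625
P(condition B | x) = 0.020475 / 0.02819375 ≈ 0.726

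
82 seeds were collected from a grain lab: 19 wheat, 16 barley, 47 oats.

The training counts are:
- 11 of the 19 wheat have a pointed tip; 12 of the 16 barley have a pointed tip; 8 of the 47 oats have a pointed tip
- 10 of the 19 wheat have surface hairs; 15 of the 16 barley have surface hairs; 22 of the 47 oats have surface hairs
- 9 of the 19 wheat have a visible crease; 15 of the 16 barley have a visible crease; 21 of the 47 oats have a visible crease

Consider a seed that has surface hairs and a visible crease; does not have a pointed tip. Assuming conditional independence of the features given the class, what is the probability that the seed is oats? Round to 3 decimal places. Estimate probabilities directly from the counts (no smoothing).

wheat: (19/82) × (8/19) × (10/19) × (9/19) ≈ 0.0243227
barley: (16/82) × (4/16) × (15/16) × (15/16) ≈ 0.0428735
oats: (47/82) × (39/47) × (22/47) × (21/47) ≈ 0.0994711
P(oats | x) = 0.0994711 / 0.1666673 ≈ 0.597

0.597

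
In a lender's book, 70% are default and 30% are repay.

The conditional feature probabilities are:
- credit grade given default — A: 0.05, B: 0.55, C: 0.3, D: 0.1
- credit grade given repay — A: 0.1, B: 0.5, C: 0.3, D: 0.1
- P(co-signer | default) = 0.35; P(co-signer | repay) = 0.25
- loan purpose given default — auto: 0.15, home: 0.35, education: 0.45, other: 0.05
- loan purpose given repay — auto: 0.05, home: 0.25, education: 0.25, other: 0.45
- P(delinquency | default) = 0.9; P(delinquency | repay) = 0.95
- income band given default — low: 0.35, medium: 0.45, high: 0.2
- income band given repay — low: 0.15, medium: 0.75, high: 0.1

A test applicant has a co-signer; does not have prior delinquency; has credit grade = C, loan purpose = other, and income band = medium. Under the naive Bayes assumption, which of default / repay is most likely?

repay

default: 0.7 × 0.3 × 0.35 × 0.05 × (1−0.9) × 0.45 = 0.000165375
repay: 0.3 × 0.3 × 0.25 × 0.45 × (1−0.95) × 0.75 = 0.0003796875
Highest score → repay.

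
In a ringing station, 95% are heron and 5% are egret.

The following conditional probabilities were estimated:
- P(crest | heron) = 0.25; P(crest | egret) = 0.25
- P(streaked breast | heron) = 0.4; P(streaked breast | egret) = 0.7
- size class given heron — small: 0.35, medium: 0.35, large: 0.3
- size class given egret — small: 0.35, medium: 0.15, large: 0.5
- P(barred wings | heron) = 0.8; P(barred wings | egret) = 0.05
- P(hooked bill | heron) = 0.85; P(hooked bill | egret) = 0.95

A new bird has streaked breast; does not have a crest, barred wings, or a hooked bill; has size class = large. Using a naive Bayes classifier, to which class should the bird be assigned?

heron

heron: 0.95 × (1−0.25) × 0.4 × 0.3 × (1−0.8) × (1−0.85) = 0.002565
egret: 0.05 × (1−0.25) × 0.7 × 0.5 × (1−0.05) × (1−0.95) = 0.0006234375
Highest score → heron.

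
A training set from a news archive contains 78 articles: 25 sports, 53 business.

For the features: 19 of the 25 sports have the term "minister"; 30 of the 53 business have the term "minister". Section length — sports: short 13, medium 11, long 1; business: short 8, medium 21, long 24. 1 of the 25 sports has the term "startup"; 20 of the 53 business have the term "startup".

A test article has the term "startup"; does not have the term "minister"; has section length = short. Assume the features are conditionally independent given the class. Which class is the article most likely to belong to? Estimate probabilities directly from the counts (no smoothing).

business

sports: (25/78) × (6/25) × (13/25) × (1/25) = 0.0016
business: (53/78) × (23/53) × (8/53) × (20/53) ≈ 0.0167958
Highest score → business.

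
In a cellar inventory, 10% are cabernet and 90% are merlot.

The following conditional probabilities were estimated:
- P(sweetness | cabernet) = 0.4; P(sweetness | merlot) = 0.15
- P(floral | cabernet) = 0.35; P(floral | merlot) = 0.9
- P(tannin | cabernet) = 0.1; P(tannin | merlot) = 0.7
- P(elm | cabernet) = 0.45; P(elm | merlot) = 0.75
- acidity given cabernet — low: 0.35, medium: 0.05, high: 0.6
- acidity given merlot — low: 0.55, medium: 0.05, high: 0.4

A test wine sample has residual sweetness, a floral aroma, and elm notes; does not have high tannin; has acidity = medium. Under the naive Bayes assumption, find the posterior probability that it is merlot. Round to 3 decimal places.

cabernet: 0.1 × 0.4 × 0.35 × (1−0.1) × 0.45 × 0.05 = 0.0002835
merlot: 0.9 × 0.15 × 0.9 × (1−0.7) × 0.75 × 0.05 = 0.001366875
P(merlot | x) = 0.001366875 / 0.001650375 ≈ 0.828

0.828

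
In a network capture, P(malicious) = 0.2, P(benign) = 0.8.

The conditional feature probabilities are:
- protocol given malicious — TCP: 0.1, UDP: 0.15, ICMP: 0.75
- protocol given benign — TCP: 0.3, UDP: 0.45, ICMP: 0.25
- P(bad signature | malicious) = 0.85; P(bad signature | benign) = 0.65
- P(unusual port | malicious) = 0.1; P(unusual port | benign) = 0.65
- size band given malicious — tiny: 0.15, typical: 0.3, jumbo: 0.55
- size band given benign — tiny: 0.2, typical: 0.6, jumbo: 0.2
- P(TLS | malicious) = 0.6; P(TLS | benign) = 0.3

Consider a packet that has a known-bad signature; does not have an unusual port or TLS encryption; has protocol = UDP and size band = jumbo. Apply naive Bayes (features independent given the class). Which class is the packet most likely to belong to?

benign

malicious: 0.2 × 0.15 × 0.85 × (1−0.1) × 0.55 × (1−0.6) = 0.005049
benign: 0.8 × 0.45 × 0.65 × (1−0.65) × 0.2 × (1−0.3) = 0.011466
Highest score → benign.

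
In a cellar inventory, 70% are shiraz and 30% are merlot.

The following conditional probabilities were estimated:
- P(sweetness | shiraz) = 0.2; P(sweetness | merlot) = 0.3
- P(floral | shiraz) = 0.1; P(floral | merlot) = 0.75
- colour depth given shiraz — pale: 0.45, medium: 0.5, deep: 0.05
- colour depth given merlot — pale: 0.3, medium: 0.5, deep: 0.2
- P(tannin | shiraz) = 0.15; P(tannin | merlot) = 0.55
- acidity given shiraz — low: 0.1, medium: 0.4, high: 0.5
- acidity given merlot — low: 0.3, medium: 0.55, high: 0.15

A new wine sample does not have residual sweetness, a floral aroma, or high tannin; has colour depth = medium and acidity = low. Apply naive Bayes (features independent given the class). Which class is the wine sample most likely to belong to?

shiraz

shiraz: 0.7 × (1−0.2) × (1−0.1) × 0.5 × (1−0.15) × 0.1 = 0.02142
merlot: 0.3 × (1−0.3) × (1−0.75) × 0.5 × (1−0.55) × 0.3 = 0.00354375
Highest score → shiraz.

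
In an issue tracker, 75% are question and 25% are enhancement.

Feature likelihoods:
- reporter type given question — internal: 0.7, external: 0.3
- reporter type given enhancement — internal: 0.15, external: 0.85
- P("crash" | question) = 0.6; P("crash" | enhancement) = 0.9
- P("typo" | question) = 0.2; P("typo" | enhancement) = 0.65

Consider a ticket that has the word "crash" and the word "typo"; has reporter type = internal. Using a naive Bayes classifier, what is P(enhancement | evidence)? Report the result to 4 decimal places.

question: 0.75 × 0.7 × 0.6 × 0.2 = 0.063
enhancement: 0.25 × 0.15 × 0.9 × 0.65 = 0.0219375
P(enhancement | x) = 0.0219375 / 0.0849375 ≈ 0.2583

0.2583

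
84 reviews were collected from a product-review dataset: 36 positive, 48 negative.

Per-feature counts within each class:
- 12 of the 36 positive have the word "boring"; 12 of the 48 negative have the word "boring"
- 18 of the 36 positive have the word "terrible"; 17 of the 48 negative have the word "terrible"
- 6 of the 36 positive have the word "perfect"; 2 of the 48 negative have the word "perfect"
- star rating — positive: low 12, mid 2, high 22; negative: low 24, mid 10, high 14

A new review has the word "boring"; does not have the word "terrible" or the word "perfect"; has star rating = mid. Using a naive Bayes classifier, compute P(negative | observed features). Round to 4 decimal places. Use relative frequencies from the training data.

0.8478

positive: (36/84) × (12/36) × (18/36) × (30/36) × (2/36) ≈ 0.00330688
negative: (48/84) × (12/48) × (31/48) × (46/48) × (10/48) ≈ 0.0184203
P(negative | x) = 0.0184203 / 0.02172718 ≈ 0.8478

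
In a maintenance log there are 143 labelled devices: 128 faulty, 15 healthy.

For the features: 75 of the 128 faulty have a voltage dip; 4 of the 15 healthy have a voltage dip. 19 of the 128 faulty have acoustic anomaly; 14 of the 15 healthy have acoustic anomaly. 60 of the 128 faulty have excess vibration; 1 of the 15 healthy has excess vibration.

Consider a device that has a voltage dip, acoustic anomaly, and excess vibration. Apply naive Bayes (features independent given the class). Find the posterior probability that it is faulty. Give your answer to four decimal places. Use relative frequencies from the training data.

faulty: (128/143) × (75/128) × (19/128) × (60/128) ≈ 0.036493
healthy: (15/143) × (4/15) × (14/15) × (1/15) ≈ 0.00174048
P(faulty | x) = 0.036493 / 0.03823348 ≈ 0.9545

0.9545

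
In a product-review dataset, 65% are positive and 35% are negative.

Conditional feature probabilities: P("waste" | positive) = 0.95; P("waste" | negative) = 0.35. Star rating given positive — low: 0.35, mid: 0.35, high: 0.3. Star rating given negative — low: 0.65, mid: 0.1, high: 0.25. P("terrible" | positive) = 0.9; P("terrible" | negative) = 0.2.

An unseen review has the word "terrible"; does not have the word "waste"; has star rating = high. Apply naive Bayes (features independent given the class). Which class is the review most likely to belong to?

positive: 0.65 × (1−0.95) × 0.3 × 0.9 = 0.008775
negative: 0.35 × (1−0.35) × 0.25 × 0.2 = 0.011375
Highest score → negative.

negative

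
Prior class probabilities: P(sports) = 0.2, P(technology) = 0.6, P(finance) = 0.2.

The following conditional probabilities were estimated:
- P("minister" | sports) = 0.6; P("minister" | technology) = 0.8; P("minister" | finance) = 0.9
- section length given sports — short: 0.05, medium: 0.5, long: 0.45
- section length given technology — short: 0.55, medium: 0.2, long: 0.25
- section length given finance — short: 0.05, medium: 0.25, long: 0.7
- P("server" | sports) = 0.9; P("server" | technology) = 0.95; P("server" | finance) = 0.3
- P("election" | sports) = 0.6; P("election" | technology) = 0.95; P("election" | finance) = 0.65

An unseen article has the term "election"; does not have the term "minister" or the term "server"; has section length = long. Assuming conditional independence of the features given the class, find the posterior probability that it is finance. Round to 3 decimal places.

0.640

sports: 0.2 × (1−0.6) × 0.45 × (1−0.9) × 0.6 = 0.00216
technology: 0.6 × (1−0.8) × 0.25 × (1−0.95) × 0.95 = 0.001425
finance: 0.2 × (1−0.9) × 0.7 × (1−0.3) × 0.65 = 0.00637
P(finance | x) = 0.00637 / 0.009955 ≈ 0.640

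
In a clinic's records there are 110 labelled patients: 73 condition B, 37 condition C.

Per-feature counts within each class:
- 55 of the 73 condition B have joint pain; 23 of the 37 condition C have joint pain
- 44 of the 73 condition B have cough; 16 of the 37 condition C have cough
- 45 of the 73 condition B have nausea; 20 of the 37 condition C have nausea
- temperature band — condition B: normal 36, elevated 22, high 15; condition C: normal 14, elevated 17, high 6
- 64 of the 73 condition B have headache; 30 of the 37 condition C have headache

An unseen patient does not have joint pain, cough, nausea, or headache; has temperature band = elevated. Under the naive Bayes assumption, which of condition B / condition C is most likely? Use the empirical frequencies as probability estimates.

condition B: (73/110) × (18/73) × (29/73) × (28/73) × (22/73) × (9/73) ≈ 0.000926424
condition C: (37/110) × (14/37) × (21/37) × (17/37) × (17/37) × (7/37) ≈ 0.00288499
Highest score → condition C.

condition C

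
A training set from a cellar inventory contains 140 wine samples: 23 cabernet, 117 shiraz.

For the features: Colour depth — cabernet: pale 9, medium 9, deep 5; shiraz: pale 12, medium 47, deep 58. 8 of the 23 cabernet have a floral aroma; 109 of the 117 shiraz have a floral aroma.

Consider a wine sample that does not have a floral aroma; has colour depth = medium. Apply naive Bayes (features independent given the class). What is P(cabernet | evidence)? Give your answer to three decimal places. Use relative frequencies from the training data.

cabernet: (23/140) × (9/23) × (15/23) ≈ 0.0419255
shiraz: (117/140) × (47/117) × (8/117) ≈ 0.0229548
P(cabernet | x) = 0.0419255 / 0.0648803 ≈ 0.646

0.646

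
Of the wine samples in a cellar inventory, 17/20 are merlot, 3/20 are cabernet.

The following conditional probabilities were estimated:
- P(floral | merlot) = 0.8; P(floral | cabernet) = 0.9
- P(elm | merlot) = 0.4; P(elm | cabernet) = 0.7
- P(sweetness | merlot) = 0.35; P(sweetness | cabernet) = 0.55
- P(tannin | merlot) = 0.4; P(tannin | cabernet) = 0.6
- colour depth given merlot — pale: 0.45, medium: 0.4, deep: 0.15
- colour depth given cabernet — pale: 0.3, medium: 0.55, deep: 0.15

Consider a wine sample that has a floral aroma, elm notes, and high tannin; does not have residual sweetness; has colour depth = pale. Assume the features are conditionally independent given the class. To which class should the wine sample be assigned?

merlot

merlot: 0.85 × 0.8 × 0.4 × (1−0.35) × 0.4 × 0.45 = 0.031824
cabernet: 0.15 × 0.9 × 0.7 × (1−0.55) × 0.6 × 0.3 = 0.0076545
Highest score → merlot.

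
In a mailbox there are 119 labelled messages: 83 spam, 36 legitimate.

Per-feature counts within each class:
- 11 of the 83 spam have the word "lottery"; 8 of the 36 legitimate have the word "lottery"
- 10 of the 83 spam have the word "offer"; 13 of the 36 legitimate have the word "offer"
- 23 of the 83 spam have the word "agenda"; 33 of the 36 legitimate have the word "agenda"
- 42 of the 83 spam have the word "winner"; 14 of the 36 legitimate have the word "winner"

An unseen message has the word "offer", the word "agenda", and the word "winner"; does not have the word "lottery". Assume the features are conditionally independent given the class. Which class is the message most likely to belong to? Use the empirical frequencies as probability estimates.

legitimate

spam: (83/119) × (72/83) × (10/83) × (23/83) × (42/83) ≈ 0.0102218
legitimate: (36/119) × (28/36) × (13/36) × (33/36) × (14/36) ≈ 0.0302893
Highest score → legitimate.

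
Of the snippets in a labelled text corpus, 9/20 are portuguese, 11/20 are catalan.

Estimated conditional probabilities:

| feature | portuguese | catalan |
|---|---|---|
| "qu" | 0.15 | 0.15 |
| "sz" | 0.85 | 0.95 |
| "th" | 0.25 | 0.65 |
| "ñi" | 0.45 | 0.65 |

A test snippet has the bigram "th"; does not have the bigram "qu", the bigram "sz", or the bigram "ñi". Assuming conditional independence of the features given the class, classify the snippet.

portuguese

portuguese: 0.45 × (1−0.15) × (1−0.85) × 0.25 × (1−0.45) = 0.0078890625
catalan: 0.55 × (1−0.15) × (1−0.95) × 0.65 × (1−0.65) = 0.0053178125
Highest score → portuguese.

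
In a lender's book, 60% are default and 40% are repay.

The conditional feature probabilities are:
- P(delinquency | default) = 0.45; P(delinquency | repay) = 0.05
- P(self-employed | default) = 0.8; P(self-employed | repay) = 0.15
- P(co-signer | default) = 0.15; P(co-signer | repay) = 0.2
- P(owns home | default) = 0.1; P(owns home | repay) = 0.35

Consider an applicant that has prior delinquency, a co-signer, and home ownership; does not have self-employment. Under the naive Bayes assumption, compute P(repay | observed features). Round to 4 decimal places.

0.5950

default: 0.6 × 0.45 × (1−0.8) × 0.15 × 0.1 = 0.00081
repay: 0.4 × 0.05 × (1−0.15) × 0.2 × 0.35 = 0.00119
P(repay | x) = 0.00119 / 0.002 ≈ 0.5950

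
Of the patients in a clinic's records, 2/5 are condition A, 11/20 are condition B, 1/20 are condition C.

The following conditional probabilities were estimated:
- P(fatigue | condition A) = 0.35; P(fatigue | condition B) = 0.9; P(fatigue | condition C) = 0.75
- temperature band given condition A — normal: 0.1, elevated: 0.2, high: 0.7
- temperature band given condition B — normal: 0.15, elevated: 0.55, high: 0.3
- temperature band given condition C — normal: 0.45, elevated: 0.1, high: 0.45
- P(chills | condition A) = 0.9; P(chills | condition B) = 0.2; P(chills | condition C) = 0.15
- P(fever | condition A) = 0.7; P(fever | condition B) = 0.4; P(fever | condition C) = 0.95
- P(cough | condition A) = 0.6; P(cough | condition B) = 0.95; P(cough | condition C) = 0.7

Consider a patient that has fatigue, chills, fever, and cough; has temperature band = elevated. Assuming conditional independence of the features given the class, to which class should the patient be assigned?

condition A: 0.4 × 0.35 × 0.2 × 0.9 × 0.7 × 0.6 = 0.010584
condition B: 0.55 × 0.9 × 0.55 × 0.2 × 0.4 × 0.95 = 0.020691
condition C: 0.05 × 0.75 × 0.1 × 0.15 × 0.95 × 0.7 = 0.0003740625
Highest score → condition B.

condition B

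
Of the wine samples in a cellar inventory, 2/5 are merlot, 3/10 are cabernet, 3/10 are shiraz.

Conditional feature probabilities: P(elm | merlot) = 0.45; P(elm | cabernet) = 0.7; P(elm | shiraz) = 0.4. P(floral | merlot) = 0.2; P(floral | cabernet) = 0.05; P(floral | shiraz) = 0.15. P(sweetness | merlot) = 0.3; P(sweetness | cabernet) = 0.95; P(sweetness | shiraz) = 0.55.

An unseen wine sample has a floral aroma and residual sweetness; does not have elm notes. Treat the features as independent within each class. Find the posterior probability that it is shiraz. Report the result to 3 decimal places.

merlot: 0.4 × (1−0.45) × 0.2 × 0.3 = 0.0132
cabernet: 0.3 × (1−0.7) × 0.05 × 0.95 = 0.004275
shiraz: 0.3 × (1−0.4) × 0.15 × 0.55 = 0.01485
P(shiraz | x) = 0.01485 / 0.032325 ≈ 0.459

0.459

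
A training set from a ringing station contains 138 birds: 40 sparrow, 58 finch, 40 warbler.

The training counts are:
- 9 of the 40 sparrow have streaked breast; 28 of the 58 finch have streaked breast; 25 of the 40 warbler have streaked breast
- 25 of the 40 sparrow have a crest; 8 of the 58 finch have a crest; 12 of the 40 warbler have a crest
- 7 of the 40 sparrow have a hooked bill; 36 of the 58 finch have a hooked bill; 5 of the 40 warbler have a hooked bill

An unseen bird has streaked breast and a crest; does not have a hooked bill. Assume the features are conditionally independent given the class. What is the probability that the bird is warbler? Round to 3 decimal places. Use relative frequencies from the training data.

0.518

sparrow: (40/138) × (9/40) × (25/40) × (33/40) ≈ 0.0336277
finch: (58/138) × (28/58) × (8/58) × (22/58) ≈ 0.0106154
warbler: (40/138) × (25/40) × (12/40) × (35/40) ≈ 0.0475543
P(warbler | x) = 0.0475543 / 0.0917974 ≈ 0.518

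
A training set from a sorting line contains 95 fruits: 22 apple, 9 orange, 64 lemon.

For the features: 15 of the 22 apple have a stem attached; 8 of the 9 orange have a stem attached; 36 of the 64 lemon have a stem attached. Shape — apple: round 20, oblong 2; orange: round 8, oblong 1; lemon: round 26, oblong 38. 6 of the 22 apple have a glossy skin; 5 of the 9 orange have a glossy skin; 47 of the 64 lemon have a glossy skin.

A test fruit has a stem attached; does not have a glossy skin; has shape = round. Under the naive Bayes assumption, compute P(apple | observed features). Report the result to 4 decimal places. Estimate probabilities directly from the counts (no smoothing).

0.5847

apple: (22/95) × (15/22) × (20/22) × (16/22) ≈ 0.104393
orange: (9/95) × (8/9) × (8/9) × (4/9) ≈ 0.0332684
lemon: (64/95) × (36/64) × (26/64) × (17/64) ≈ 0.0408923
P(apple | x) = 0.104393 / 0.1785537 ≈ 0.5847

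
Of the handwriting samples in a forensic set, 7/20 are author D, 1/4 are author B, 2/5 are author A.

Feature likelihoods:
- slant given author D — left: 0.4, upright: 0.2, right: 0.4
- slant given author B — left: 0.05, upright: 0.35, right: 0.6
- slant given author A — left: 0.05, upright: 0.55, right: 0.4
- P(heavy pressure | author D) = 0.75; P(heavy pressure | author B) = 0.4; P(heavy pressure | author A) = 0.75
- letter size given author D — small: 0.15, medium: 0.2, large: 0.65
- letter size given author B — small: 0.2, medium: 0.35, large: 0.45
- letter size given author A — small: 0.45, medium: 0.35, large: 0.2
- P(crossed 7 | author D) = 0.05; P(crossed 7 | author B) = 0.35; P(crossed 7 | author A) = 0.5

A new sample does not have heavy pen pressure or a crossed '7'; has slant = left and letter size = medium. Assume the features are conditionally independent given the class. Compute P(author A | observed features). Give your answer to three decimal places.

0.095

author D: 0.35 × 0.4 × (1−0.75) × 0.2 × (1−0.05) = 0.00665
author B: 0.25 × 0.05 × (1−0.4) × 0.35 × (1−0.35) = 0.00170625
author A: 0.4 × 0.05 × (1−0.75) × 0.35 × (1−0.5) = 0.000875
P(author A | x) = 0.000875 / 0.00923125 ≈ 0.095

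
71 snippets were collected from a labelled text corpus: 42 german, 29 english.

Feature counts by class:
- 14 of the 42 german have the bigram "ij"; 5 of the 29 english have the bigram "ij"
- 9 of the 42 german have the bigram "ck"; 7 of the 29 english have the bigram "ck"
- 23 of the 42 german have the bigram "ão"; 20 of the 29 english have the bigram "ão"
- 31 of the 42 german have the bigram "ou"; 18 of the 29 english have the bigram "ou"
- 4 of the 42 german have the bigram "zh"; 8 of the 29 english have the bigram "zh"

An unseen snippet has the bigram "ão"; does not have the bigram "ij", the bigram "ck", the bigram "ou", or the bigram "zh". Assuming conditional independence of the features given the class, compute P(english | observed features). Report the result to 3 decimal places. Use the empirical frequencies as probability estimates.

german: (42/71) × (28/42) × (33/42) × (23/42) × (11/42) × (38/42) ≈ 0.0402088
english: (29/71) × (24/29) × (22/29) × (20/29) × (11/29) × (21/29) ≈ 0.0485764
P(english | x) = 0.0485764 / 0.0887852 ≈ 0.547

0.547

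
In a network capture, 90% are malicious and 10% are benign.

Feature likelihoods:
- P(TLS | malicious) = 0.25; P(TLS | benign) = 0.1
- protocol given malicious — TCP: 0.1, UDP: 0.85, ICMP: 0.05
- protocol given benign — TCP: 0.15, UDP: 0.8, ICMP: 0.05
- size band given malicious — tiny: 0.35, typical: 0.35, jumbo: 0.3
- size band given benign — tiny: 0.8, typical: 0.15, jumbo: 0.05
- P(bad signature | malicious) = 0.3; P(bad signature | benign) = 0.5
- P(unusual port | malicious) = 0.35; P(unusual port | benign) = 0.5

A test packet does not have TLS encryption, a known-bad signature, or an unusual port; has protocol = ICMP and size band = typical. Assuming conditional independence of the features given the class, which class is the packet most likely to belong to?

malicious

malicious: 0.9 × (1−0.25) × 0.05 × 0.35 × (1−0.3) × (1−0.35) = 0.0053746875
benign: 0.1 × (1−0.1) × 0.05 × 0.15 × (1−0.5) × (1−0.5) = 0.00016875
Highest score → malicious.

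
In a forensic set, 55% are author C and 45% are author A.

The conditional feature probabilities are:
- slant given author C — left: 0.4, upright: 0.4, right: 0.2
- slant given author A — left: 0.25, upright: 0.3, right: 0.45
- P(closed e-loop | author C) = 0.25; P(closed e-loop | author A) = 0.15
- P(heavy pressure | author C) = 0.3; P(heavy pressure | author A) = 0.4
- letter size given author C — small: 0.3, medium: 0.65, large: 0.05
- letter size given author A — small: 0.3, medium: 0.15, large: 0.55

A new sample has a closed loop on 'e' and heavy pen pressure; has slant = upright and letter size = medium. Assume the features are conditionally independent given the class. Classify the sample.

author C

author C: 0.55 × 0.4 × 0.25 × 0.3 × 0.65 = 0.010725
author A: 0.45 × 0.3 × 0.15 × 0.4 × 0.15 = 0.001215
Highest score → author C.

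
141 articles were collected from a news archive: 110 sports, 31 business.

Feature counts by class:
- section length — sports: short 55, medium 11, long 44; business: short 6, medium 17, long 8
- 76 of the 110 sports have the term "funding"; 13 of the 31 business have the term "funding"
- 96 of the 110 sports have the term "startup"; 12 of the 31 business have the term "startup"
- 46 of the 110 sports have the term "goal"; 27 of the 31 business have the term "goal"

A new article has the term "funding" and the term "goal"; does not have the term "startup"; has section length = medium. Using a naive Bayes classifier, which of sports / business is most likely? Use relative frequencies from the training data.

sports: (110/141) × (11/110) × (76/110) × (14/110) × (46/110) ≈ 0.00286877
business: (31/141) × (17/31) × (13/31) × (19/31) × (27/31) ≈ 0.0269902
Highest score → business.

business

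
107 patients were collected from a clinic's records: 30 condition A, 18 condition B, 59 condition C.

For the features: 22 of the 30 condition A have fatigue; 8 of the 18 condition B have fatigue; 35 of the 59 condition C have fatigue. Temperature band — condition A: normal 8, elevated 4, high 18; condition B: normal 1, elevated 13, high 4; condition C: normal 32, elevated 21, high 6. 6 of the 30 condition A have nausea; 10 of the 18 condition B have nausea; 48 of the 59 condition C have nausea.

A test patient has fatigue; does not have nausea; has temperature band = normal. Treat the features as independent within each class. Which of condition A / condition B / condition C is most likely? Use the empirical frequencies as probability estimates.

condition A: (30/107) × (22/30) × (8/30) × (24/30) ≈ 0.0438629
condition B: (18/107) × (8/18) × (1/18) × (8/18) ≈ 0.00184608
condition C: (59/107) × (35/59) × (32/59) × (11/59) ≈ 0.0330768
Highest score → condition A.

condition A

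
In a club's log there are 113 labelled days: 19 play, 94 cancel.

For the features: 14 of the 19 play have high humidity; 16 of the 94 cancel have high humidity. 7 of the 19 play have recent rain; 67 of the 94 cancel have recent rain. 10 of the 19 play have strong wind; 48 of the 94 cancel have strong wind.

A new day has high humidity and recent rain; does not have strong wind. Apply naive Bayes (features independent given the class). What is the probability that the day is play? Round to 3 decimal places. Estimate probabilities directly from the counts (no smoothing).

0.304

play: (19/113) × (14/19) × (7/19) × (9/19) ≈ 0.0216214
cancel: (94/113) × (16/94) × (67/94) × (46/94) ≈ 0.0493877
P(play | x) = 0.0216214 / 0.0710091 ≈ 0.304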